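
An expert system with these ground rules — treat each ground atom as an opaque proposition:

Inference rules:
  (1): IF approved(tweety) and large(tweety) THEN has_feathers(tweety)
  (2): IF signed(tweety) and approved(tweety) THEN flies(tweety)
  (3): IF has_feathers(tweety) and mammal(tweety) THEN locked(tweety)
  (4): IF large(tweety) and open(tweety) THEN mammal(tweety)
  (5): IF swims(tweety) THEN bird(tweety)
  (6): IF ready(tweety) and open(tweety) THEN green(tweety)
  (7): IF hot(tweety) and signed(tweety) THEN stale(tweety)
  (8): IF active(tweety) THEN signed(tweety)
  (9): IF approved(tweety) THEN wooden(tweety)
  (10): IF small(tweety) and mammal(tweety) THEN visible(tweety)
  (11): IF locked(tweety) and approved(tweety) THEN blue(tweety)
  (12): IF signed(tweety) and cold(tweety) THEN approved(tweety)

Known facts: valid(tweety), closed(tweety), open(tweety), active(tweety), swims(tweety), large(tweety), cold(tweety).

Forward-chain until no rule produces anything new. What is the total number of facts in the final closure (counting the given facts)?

Round 1 — (4), (5), (8), derive mammal(tweety), bird(tweety), signed(tweety).
Round 2 — (12), derive approved(tweety).
Round 3 — (1), (2), (9), derive has_feathers(tweety), flies(tweety), wooden(tweety).
Round 4 — (3), derive locked(tweety).
Round 5 — (11), derive blue(tweety).
Closure: {active(tweety), approved(tweety), bird(tweety), blue(tweety), closed(tweety), cold(tweety), flies(tweety), has_feathers(tweety), large(tweety), locked(tweety), mammal(tweety), open(tweety), signed(tweety), swims(tweety), valid(tweety), wooden(tweety)} — 16 facts.

16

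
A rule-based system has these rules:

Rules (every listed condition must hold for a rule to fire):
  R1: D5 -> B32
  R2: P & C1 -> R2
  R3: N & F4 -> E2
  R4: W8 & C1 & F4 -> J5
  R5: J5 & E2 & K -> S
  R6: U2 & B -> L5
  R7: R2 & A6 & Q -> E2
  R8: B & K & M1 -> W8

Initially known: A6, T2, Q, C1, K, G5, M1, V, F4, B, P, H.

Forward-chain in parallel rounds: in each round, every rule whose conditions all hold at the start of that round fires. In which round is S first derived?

[1] R2 [P & C1 -> R2]; R8 [B & K & M1 -> W8]. ⇒ new: R2, W8.
[2] R4 [W8 & C1 & F4 -> J5]; R7 [R2 & A6 & Q -> E2]. ⇒ new: J5, E2.
[3] R5 [J5 & E2 & K -> S]. ⇒ new: S.
S first appears in round 3.

3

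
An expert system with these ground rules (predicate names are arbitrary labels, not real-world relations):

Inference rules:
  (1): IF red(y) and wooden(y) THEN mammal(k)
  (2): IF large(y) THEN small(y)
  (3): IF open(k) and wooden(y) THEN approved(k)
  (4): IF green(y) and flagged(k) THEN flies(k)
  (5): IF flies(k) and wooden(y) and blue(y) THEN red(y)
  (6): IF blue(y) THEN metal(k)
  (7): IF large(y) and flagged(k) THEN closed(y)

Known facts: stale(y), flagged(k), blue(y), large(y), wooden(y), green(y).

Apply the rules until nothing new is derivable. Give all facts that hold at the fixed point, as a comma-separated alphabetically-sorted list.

blue(y), closed(y), flagged(k), flies(k), green(y), large(y), mammal(k), metal(k), red(y), small(y), stale(y), wooden(y)

[1] (2) [IF large(y) THEN small(y)]; (4) [IF green(y) and flagged(k) THEN flies(k)]; (6) [IF blue(y) THEN metal(k)]; (7) [IF large(y) and flagged(k) THEN closed(y)]. ⇒ new: small(y), flies(k), metal(k), closed(y).
[2] (5) [IF flies(k) and wooden(y) and blue(y) THEN red(y)]. ⇒ new: red(y).
[3] (1) [IF red(y) and wooden(y) THEN mammal(k)]. ⇒ new: mammal(k).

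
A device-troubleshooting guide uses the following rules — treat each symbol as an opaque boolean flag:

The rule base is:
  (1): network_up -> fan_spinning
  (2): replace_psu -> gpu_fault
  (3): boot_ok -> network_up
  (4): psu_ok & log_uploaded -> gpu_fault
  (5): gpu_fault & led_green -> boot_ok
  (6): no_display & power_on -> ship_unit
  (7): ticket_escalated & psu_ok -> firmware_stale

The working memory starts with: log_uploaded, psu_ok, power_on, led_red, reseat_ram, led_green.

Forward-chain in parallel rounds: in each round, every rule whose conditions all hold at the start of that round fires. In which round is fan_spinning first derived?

4

Round 1 — (4), derive gpu_fault.
Round 2 — (5), derive boot_ok.
Round 3 — (3), derive network_up.
Round 4 — (1), derive fan_spinning.
fan_spinning first appears in round 4.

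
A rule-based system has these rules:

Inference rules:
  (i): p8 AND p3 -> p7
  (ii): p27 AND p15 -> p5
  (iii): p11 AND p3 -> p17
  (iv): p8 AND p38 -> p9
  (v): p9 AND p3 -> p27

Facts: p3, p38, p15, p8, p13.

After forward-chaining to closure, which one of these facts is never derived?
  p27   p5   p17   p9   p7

p17

Round 1 fires (i), (iv), giving p7, p9.
Round 2 fires (v), giving p27.
Round 3 fires (ii), giving p5.
Derived: p7 (round 1), p9 (round 1), p5 (round 3), p27 (round 2). p17 never appears in any round.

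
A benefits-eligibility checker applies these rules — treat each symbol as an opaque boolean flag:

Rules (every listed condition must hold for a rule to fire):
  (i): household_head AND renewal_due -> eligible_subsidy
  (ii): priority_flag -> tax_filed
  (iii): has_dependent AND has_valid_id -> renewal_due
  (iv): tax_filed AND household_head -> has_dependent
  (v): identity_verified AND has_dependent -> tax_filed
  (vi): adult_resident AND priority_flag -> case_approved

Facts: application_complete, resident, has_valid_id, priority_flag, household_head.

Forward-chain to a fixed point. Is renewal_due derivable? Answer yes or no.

yes

Round 1: (ii) [priority_flag -> tax_filed]. New: tax_filed.
Round 2: (iv) [tax_filed AND household_head -> has_dependent]. New: has_dependent.
Round 3: (iii) [has_dependent AND has_valid_id -> renewal_due]. New: renewal_due.
Round 4: (i) [household_head AND renewal_due -> eligible_subsidy]. New: eligible_subsidy.
renewal_due appears in round 3, so it is derivable.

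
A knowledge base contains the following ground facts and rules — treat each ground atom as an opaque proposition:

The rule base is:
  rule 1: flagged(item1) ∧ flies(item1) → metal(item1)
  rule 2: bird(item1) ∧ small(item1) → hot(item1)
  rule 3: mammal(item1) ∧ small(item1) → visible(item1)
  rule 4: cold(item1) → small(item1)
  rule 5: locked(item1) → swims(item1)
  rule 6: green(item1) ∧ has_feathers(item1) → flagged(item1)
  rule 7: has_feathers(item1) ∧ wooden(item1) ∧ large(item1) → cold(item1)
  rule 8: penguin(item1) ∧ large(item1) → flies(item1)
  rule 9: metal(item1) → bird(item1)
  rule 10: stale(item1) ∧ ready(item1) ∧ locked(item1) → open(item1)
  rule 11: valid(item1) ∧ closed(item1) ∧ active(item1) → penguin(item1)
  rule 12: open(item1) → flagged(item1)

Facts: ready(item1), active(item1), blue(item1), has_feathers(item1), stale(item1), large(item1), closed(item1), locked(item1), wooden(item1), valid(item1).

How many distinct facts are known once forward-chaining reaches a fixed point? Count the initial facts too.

Round 1 fires rule 5, rule 7, rule 10, rule 11, giving swims(item1), cold(item1), open(item1), penguin(item1).
Round 2 fires rule 4, rule 8, rule 12, giving small(item1), flies(item1), flagged(item1).
Round 3 fires rule 1, giving metal(item1).
Round 4 fires rule 9, giving bird(item1).
Round 5 fires rule 2, giving hot(item1).
Closure: {active(item1), bird(item1), blue(item1), closed(item1), cold(item1), flagged(item1), flies(item1), has_feathers(item1), hot(item1), large(item1), locked(item1), metal(item1), open(item1), penguin(item1), ready(item1), small(item1), stale(item1), swims(item1), valid(item1), wooden(item1)} — 20 facts.

20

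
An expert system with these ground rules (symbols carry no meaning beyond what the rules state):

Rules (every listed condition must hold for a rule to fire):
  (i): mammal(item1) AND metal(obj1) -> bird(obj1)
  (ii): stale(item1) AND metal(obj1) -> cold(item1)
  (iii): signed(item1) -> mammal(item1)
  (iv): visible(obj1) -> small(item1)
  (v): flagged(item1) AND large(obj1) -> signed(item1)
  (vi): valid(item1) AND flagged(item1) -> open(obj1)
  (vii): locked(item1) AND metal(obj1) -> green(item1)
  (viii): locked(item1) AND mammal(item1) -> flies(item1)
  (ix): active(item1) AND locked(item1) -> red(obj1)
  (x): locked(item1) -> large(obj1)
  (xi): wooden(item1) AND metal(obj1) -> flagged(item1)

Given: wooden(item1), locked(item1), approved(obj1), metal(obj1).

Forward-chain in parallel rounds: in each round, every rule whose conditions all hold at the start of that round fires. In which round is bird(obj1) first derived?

4

Round 1: (vii) [locked(item1) AND metal(obj1) -> green(item1)]; (x) [locked(item1) -> large(obj1)]; (xi) [wooden(item1) AND metal(obj1) -> flagged(item1)]. New: green(item1), large(obj1), flagged(item1).
Round 2: (v) [flagged(item1) AND large(obj1) -> signed(item1)]. New: signed(item1).
Round 3: (iii) [signed(item1) -> mammal(item1)]. New: mammal(item1).
Round 4: (i) [mammal(item1) AND metal(obj1) -> bird(obj1)]; (viii) [locked(item1) AND mammal(item1) -> flies(item1)]. New: bird(obj1), flies(item1).
bird(obj1) first appears in round 4.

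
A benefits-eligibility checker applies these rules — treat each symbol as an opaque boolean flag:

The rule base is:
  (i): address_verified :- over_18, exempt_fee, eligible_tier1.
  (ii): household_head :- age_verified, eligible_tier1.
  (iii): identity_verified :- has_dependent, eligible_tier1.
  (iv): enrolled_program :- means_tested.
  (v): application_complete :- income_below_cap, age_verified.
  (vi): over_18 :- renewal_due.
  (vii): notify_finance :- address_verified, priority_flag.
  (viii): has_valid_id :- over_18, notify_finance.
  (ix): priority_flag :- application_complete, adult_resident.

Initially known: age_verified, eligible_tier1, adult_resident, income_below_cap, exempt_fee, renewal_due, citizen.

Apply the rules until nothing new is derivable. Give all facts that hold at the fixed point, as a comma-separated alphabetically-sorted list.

Round 1 fires (ii), (v), (vi), giving household_head, application_complete, over_18.
Round 2 fires (i), (ix), giving address_verified, priority_flag.
Round 3 fires (vii), giving notify_finance.
Round 4 fires (viii), giving has_valid_id.

address_verified, adult_resident, age_verified, application_complete, citizen, eligible_tier1, exempt_fee, has_valid_id, household_head, income_below_cap, notify_finance, over_18, priority_flag, renewal_due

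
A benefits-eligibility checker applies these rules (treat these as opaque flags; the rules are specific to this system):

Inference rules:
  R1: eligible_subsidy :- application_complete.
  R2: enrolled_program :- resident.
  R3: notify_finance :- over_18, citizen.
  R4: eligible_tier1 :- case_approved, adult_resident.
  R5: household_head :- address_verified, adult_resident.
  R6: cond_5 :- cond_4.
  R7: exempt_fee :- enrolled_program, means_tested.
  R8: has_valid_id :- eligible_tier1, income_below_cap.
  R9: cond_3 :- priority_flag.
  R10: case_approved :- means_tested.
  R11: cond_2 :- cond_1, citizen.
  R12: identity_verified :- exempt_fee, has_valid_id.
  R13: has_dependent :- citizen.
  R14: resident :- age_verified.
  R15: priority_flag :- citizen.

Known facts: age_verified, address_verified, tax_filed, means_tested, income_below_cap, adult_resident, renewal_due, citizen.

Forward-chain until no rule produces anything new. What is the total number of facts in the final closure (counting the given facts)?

Round 1 fires R5, R10, R13, R14, R15, giving household_head, case_approved, has_dependent, resident, priority_flag.
Round 2 fires R2, R4, R9, giving enrolled_program, eligible_tier1, cond_3.
Round 3 fires R7, R8, giving exempt_fee, has_valid_id.
Round 4 fires R12, giving identity_verified.
Closure: {address_verified, adult_resident, age_verified, case_approved, citizen, cond_3, eligible_tier1, enrolled_program, exempt_fee, has_dependent, has_valid_id, household_head, identity_verified, income_below_cap, means_tested, priority_flag, renewal_due, resident, tax_filed} — 19 facts.

19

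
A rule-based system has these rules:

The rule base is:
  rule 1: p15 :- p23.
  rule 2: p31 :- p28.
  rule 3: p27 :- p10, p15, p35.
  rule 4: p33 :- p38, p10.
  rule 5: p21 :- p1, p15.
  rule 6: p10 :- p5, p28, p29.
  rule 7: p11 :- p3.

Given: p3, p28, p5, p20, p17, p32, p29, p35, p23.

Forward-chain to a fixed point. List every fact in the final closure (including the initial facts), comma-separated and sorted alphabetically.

Round 1 fires rule 1, rule 2, rule 6, rule 7, giving p15, p31, p10, p11.
Round 2 fires rule 3, giving p27.

p10, p11, p15, p17, p20, p23, p27, p28, p29, p3, p31, p32, p35, p5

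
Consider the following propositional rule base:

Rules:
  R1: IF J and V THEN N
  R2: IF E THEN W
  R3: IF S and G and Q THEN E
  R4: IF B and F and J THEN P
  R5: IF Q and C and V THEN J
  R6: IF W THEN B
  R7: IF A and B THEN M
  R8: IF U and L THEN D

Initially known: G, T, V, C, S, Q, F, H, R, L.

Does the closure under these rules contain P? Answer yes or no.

Round 1 — R3, R5, derive E, J.
Round 2 — R1, R2, derive N, W.
Round 3 — R6, derive B.
Round 4 — R4, derive P.
P appears in round 4, so it is derivable.

yes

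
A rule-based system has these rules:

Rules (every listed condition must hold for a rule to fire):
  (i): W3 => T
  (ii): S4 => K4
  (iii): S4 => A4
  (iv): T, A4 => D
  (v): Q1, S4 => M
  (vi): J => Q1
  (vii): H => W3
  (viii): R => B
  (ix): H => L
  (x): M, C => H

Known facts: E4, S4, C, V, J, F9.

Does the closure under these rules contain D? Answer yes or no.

yes

Round 1: (ii) [S4 => K4]; (iii) [S4 => A4]; (vi) [J => Q1]. New: K4, A4, Q1.
Round 2: (v) [Q1, S4 => M]. New: M.
Round 3: (x) [M, C => H]. New: H.
Round 4: (vii) [H => W3]; (ix) [H => L]. New: W3, L.
Round 5: (i) [W3 => T]. New: T.
Round 6: (iv) [T, A4 => D]. New: D.
D appears in round 6, so it is derivable.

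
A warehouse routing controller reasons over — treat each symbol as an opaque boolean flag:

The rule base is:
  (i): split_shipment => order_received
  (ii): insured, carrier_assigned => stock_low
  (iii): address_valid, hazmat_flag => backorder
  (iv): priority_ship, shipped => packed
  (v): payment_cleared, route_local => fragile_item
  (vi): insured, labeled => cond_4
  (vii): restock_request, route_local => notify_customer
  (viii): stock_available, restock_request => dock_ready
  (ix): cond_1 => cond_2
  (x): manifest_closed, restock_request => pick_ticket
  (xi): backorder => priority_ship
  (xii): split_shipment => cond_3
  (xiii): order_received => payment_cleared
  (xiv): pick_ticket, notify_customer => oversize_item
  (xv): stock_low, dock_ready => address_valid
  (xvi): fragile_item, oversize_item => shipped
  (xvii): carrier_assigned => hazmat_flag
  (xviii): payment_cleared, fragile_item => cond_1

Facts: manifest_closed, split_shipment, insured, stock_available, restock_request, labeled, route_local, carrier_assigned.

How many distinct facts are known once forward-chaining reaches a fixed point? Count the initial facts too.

Round 1 fires (i), (ii), (vi), (vii), (viii), (x), (xii), (xvii), giving order_received, stock_low, cond_4, notify_customer, dock_ready, pick_ticket, cond_3, hazmat_flag.
Round 2 fires (xiii), (xiv), (xv), giving payment_cleared, oversize_item, address_valid.
Round 3 fires (iii), (v), giving backorder, fragile_item.
Round 4 fires (xi), (xvi), (xviii), giving priority_ship, shipped, cond_1.
Round 5 fires (iv), (ix), giving packed, cond_2.
Closure: {address_valid, backorder, carrier_assigned, cond_1, cond_2, cond_3, cond_4, dock_ready, fragile_item, hazmat_flag, insured, labeled, manifest_closed, notify_customer, order_received, oversize_item, packed, payment_cleared, pick_ticket, priority_ship, restock_request, route_local, shipped, split_shipment, stock_available, stock_low} — 26 facts.

26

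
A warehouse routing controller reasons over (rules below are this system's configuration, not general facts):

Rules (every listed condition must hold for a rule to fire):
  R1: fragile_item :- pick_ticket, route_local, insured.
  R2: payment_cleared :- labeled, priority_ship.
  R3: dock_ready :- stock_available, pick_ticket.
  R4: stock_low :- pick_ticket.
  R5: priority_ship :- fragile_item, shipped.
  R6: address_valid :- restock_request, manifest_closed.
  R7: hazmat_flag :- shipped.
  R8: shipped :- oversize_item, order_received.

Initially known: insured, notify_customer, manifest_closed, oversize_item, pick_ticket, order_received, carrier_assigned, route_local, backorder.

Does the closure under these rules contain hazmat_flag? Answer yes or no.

yes

Round 1 — R1, R4, R8, derive fragile_item, stock_low, shipped.
Round 2 — R5, R7, derive priority_ship, hazmat_flag.
hazmat_flag appears in round 2, so it is derivable.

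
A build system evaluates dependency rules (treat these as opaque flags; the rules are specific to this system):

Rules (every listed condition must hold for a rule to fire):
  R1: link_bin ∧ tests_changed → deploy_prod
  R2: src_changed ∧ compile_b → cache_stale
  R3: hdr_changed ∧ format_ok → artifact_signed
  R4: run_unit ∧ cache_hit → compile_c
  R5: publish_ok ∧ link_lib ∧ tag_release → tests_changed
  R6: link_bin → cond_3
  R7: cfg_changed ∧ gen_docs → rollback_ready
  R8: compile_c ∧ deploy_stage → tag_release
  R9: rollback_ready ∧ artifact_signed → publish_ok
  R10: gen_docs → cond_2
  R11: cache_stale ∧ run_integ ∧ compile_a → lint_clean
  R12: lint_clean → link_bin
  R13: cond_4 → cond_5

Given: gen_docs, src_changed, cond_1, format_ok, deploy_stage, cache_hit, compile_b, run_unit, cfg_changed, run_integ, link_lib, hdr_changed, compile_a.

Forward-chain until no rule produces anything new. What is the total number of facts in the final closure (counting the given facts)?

25

Round 1 fires R2, R3, R4, R7, R10, giving cache_stale, artifact_signed, compile_c, rollback_ready, cond_2.
Round 2 fires R8, R9, R11, giving tag_release, publish_ok, lint_clean.
Round 3 fires R5, R12, giving tests_changed, link_bin.
Round 4 fires R1, R6, giving deploy_prod, cond_3.
Closure: {artifact_signed, cache_hit, cache_stale, cfg_changed, compile_a, compile_b, compile_c, cond_1, cond_2, cond_3, deploy_prod, deploy_stage, format_ok, gen_docs, hdr_changed, link_bin, link_lib, lint_clean, publish_ok, rollback_ready, run_integ, run_unit, src_changed, tag_release, tests_changed} — 25 facts.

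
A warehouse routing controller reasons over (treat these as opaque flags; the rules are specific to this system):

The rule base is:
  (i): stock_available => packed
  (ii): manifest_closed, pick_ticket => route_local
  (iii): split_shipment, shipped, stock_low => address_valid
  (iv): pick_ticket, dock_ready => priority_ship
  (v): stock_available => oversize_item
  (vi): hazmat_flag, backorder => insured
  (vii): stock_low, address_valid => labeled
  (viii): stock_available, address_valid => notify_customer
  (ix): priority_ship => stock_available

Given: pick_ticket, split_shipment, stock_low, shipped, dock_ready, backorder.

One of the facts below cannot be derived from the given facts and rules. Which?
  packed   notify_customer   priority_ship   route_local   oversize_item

Round 1: (iii) [split_shipment, shipped, stock_low => address_valid]; (iv) [pick_ticket, dock_ready => priority_ship]. New: address_valid, priority_ship.
Round 2: (vii) [stock_low, address_valid => labeled]; (ix) [priority_ship => stock_available]. New: labeled, stock_available.
Round 3: (i) [stock_available => packed]; (v) [stock_available => oversize_item]; (viii) [stock_available, address_valid => notify_customer]. New: packed, oversize_item, notify_customer.
Derived: notify_customer (round 3), priority_ship (round 1), oversize_item (round 3), packed (round 3). route_local never appears in any round.

route_local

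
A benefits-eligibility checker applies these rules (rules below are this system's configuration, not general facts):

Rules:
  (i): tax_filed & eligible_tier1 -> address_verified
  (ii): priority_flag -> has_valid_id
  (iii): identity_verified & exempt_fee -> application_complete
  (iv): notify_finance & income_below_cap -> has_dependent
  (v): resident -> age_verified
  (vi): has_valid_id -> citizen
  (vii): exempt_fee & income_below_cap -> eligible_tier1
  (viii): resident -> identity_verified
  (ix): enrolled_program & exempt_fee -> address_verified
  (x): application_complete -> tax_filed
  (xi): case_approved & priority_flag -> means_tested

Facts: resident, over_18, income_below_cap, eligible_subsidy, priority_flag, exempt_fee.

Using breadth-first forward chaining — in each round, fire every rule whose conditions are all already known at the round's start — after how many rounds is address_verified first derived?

4

Round 1: (ii) [priority_flag -> has_valid_id]; (v) [resident -> age_verified]; (vii) [exempt_fee & income_below_cap -> eligible_tier1]; (viii) [resident -> identity_verified]. Adds has_valid_id, age_verified, eligible_tier1, identity_verified.
Round 2: (iii) [identity_verified & exempt_fee -> application_complete]; (vi) [has_valid_id -> citizen]. Adds application_complete, citizen.
Round 3: (x) [application_complete -> tax_filed]. Adds tax_filed.
Round 4: (i) [tax_filed & eligible_tier1 -> address_verified]. Adds address_verified.
address_verified first appears in round 4.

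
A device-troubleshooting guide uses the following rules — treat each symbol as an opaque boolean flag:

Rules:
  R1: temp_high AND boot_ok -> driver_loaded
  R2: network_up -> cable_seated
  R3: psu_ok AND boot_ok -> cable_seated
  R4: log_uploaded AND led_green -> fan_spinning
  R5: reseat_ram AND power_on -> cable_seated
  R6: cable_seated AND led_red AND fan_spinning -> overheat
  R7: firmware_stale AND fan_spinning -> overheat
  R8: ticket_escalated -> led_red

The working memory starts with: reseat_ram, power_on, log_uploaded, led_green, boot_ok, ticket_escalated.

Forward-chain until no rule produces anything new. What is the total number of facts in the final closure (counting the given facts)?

Round 1 — R4, R5, R8, derive fan_spinning, cable_seated, led_red.
Round 2 — R6, derive overheat.
Closure: {boot_ok, cable_seated, fan_spinning, led_green, led_red, log_uploaded, overheat, power_on, reseat_ram, ticket_escalated} — 10 facts.

10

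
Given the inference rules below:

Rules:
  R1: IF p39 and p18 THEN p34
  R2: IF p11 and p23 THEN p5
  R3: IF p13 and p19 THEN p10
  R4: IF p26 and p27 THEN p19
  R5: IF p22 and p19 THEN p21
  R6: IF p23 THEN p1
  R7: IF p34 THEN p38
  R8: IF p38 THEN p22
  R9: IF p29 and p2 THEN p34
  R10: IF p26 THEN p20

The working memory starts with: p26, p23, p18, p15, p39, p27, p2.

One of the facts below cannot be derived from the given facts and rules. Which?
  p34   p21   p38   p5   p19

Round 1 — R1, R4, R6, R10, derive p34, p19, p1, p20.
Round 2 — R7, derive p38.
Round 3 — R8, derive p22.
Round 4 — R5, derive p21.
Derived: p21 (round 4), p19 (round 1), p34 (round 1), p38 (round 2). p5 never appears in any round.

p5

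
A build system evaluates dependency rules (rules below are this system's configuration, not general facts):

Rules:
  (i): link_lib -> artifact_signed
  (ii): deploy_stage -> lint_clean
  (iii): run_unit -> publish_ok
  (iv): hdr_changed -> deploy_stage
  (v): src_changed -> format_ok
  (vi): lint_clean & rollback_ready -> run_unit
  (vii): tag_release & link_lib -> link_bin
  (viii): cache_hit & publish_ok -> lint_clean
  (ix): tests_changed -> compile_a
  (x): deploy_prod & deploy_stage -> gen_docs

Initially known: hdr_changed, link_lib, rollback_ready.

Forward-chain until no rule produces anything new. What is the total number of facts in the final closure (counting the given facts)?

Round 1: (i) [link_lib -> artifact_signed]; (iv) [hdr_changed -> deploy_stage]. New: artifact_signed, deploy_stage.
Round 2: (ii) [deploy_stage -> lint_clean]. New: lint_clean.
Round 3: (vi) [lint_clean & rollback_ready -> run_unit]. New: run_unit.
Round 4: (iii) [run_unit -> publish_ok]. New: publish_ok.
Closure: {artifact_signed, deploy_stage, hdr_changed, link_lib, lint_clean, publish_ok, rollback_ready, run_unit} — 8 facts.

8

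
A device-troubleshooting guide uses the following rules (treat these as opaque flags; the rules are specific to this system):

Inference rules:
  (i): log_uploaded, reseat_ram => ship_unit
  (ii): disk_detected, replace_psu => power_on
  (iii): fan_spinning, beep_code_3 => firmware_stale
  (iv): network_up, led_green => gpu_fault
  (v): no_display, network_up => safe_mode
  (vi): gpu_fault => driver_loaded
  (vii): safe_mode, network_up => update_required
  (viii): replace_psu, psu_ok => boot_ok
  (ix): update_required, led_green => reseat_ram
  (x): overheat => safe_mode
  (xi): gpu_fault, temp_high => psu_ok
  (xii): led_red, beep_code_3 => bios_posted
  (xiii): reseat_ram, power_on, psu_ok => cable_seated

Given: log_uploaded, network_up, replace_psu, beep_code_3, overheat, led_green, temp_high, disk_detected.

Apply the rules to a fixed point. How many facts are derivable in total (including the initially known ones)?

Round 1 fires (ii), (iv), (x), giving power_on, gpu_fault, safe_mode.
Round 2 fires (vi), (vii), (xi), giving driver_loaded, update_required, psu_ok.
Round 3 fires (viii), (ix), giving boot_ok, reseat_ram.
Round 4 fires (i), (xiii), giving ship_unit, cable_seated.
Closure: {beep_code_3, boot_ok, cable_seated, disk_detected, driver_loaded, gpu_fault, led_green, log_uploaded, network_up, overheat, power_on, psu_ok, replace_psu, reseat_ram, safe_mode, ship_unit, temp_high, update_required} — 18 facts.

18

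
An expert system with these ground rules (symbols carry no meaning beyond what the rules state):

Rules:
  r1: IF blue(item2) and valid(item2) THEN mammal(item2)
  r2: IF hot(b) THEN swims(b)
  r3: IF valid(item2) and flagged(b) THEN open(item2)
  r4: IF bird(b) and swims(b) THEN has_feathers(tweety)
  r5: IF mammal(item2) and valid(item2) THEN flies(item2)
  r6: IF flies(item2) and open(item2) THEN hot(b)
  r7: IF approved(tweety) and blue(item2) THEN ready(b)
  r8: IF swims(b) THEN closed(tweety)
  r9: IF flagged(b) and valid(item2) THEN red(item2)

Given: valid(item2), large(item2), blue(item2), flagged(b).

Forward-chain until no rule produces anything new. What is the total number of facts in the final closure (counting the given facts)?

[1] r1 [IF blue(item2) and valid(item2) THEN mammal(item2)]; r3 [IF valid(item2) and flagged(b) THEN open(item2)]; r9 [IF flagged(b) and valid(item2) THEN red(item2)]. ⇒ new: mammal(item2), open(item2), red(item2).
[2] r5 [IF mammal(item2) and valid(item2) THEN flies(item2)]. ⇒ new: flies(item2).
[3] r6 [IF flies(item2) and open(item2) THEN hot(b)]. ⇒ new: hot(b).
[4] r2 [IF hot(b) THEN swims(b)]. ⇒ new: swims(b).
[5] r8 [IF swims(b) THEN closed(tweety)]. ⇒ new: closed(tweety).
Closure: {blue(item2), closed(tweety), flagged(b), flies(item2), hot(b), large(item2), mammal(item2), open(item2), red(item2), swims(b), valid(item2)} — 11 facts.

11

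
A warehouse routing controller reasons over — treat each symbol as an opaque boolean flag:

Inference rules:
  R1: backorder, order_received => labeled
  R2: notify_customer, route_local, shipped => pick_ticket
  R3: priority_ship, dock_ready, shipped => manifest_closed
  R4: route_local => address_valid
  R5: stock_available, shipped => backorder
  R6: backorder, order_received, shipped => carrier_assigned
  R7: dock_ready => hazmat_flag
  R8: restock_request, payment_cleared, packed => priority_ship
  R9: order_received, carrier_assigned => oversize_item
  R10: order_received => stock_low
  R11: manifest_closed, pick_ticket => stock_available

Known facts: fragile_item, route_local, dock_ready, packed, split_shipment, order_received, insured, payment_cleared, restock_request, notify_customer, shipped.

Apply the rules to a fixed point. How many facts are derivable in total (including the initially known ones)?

22

Round 1: R2 [notify_customer, route_local, shipped => pick_ticket]; R4 [route_local => address_valid]; R7 [dock_ready => hazmat_flag]; R8 [restock_request, payment_cleared, packed => priority_ship]; R10 [order_received => stock_low]. Adds pick_ticket, address_valid, hazmat_flag, priority_ship, stock_low.
Round 2: R3 [priority_ship, dock_ready, shipped => manifest_closed]. Adds manifest_closed.
Round 3: R11 [manifest_closed, pick_ticket => stock_available]. Adds stock_available.
Round 4: R5 [stock_available, shipped => backorder]. Adds backorder.
Round 5: R1 [backorder, order_received => labeled]; R6 [backorder, order_received, shipped => carrier_assigned]. Adds labeled, carrier_assigned.
Round 6: R9 [order_received, carrier_assigned => oversize_item]. Adds oversize_item.
Closure: {address_valid, backorder, carrier_assigned, dock_ready, fragile_item, hazmat_flag, insured, labeled, manifest_closed, notify_customer, order_received, oversize_item, packed, payment_cleared, pick_ticket, priority_ship, restock_request, route_local, shipped, split_shipment, stock_available, stock_low} — 22 facts.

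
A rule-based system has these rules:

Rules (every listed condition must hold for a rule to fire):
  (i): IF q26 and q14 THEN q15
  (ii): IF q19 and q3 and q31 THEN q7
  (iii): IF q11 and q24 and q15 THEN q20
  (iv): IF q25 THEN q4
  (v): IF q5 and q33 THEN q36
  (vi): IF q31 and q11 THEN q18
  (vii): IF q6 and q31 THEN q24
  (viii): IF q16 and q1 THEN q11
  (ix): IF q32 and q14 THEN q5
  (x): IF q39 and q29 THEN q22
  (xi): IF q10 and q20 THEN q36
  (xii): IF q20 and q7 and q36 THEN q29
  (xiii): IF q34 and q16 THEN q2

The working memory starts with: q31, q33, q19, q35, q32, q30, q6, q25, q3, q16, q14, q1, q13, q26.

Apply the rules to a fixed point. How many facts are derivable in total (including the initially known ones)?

Round 1: (i) [IF q26 and q14 THEN q15]; (ii) [IF q19 and q3 and q31 THEN q7]; (iv) [IF q25 THEN q4]; (vii) [IF q6 and q31 THEN q24]; (viii) [IF q16 and q1 THEN q11]; (ix) [IF q32 and q14 THEN q5]. New: q15, q7, q4, q24, q11, q5.
Round 2: (iii) [IF q11 and q24 and q15 THEN q20]; (v) [IF q5 and q33 THEN q36]; (vi) [IF q31 and q11 THEN q18]. New: q20, q36, q18.
Round 3: (xii) [IF q20 and q7 and q36 THEN q29]. New: q29.
Closure: {q1, q11, q13, q14, q15, q16, q18, q19, q20, q24, q25, q26, q29, q3, q30, q31, q32, q33, q35, q36, q4, q5, q6, q7} — 24 facts.

24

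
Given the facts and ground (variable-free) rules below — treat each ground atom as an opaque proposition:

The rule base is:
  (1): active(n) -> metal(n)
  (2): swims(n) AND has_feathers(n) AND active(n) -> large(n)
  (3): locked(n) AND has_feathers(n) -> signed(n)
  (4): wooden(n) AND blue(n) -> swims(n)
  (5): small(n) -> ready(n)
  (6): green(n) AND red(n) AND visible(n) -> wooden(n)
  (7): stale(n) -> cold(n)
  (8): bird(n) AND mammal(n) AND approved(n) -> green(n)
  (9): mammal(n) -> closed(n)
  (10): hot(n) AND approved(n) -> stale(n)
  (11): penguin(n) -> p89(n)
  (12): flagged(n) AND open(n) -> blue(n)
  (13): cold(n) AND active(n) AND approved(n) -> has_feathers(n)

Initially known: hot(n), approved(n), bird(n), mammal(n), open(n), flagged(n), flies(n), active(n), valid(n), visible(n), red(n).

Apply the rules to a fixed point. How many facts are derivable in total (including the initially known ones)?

Round 1: (1) [active(n) -> metal(n)]; (8) [bird(n) AND mammal(n) AND approved(n) -> green(n)]; (9) [mammal(n) -> closed(n)]; (10) [hot(n) AND approved(n) -> stale(n)]; (12) [flagged(n) AND open(n) -> blue(n)]. New: metal(n), green(n), closed(n), stale(n), blue(n).
Round 2: (6) [green(n) AND red(n) AND visible(n) -> wooden(n)]; (7) [stale(n) -> cold(n)]. New: wooden(n), cold(n).
Round 3: (4) [wooden(n) AND blue(n) -> swims(n)]; (13) [cold(n) AND active(n) AND approved(n) -> has_feathers(n)]. New: swims(n), has_feathers(n).
Round 4: (2) [swims(n) AND has_feathers(n) AND active(n) -> large(n)]. New: large(n).
Closure: {active(n), approved(n), bird(n), blue(n), closed(n), cold(n), flagged(n), flies(n), green(n), has_feathers(n), hot(n), large(n), mammal(n), metal(n), open(n), red(n), stale(n), swims(n), valid(n), visible(n), wooden(n)} — 21 facts.

21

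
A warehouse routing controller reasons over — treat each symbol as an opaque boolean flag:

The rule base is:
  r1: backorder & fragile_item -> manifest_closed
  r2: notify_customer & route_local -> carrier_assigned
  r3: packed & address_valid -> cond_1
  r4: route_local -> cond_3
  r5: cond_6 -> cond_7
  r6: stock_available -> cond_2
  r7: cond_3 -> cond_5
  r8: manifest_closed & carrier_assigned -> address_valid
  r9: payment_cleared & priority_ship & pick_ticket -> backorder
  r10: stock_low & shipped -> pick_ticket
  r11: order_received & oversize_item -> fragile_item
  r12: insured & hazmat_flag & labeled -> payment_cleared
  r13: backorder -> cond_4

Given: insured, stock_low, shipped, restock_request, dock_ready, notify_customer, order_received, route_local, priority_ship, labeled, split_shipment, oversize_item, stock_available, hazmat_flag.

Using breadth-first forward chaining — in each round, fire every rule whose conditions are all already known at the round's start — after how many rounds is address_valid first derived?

4

Round 1 fires r2, r4, r6, r10, r11, r12, giving carrier_assigned, cond_3, cond_2, pick_ticket, fragile_item, payment_cleared.
Round 2 fires r7, r9, giving cond_5, backorder.
Round 3 fires r1, r13, giving manifest_closed, cond_4.
Round 4 fires r8, giving address_valid.
address_valid first appears in round 4.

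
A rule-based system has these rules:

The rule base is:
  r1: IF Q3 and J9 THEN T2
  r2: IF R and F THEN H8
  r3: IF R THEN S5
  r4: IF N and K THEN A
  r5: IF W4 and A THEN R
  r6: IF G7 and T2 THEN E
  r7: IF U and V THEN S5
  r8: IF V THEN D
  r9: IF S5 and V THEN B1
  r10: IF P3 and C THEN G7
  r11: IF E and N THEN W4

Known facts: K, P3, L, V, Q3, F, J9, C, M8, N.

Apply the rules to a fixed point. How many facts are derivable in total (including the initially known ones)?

Round 1: r1 [IF Q3 and J9 THEN T2]; r4 [IF N and K THEN A]; r8 [IF V THEN D]; r10 [IF P3 and C THEN G7]. Adds T2, A, D, G7.
Round 2: r6 [IF G7 and T2 THEN E]. Adds E.
Round 3: r11 [IF E and N THEN W4]. Adds W4.
Round 4: r5 [IF W4 and A THEN R]. Adds R.
Round 5: r2 [IF R and F THEN H8]; r3 [IF R THEN S5]. Adds H8, S5.
Round 6: r9 [IF S5 and V THEN B1]. Adds B1.
Closure: {A, B1, C, D, E, F, G7, H8, J9, K, L, M8, N, P3, Q3, R, S5, T2, V, W4} — 20 facts.

20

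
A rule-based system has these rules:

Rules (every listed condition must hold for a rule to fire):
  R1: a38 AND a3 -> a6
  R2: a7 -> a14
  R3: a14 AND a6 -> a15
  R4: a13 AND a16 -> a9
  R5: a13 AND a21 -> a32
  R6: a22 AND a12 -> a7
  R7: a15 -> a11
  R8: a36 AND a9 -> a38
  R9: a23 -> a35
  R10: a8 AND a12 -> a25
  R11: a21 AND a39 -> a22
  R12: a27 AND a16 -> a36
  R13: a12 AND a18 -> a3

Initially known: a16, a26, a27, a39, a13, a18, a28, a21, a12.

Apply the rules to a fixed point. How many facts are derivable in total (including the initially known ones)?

20

Round 1 fires R4, R5, R11, R12, R13, giving a9, a32, a22, a36, a3.
Round 2 fires R6, R8, giving a7, a38.
Round 3 fires R1, R2, giving a6, a14.
Round 4 fires R3, giving a15.
Round 5 fires R7, giving a11.
Closure: {a11, a12, a13, a14, a15, a16, a18, a21, a22, a26, a27, a28, a3, a32, a36, a38, a39, a6, a7, a9} — 20 facts.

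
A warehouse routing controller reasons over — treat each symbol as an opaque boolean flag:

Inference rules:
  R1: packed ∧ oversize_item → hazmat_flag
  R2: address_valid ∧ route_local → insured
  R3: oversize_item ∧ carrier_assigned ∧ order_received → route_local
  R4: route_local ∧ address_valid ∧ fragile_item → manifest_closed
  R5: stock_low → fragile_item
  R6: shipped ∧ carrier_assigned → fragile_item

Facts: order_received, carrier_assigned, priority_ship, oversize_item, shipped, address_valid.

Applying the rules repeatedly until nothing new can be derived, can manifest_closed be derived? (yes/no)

yes

Round 1: R3 [oversize_item ∧ carrier_assigned ∧ order_received → route_local]; R6 [shipped ∧ carrier_assigned → fragile_item]. Adds route_local, fragile_item.
Round 2: R2 [address_valid ∧ route_local → insured]; R4 [route_local ∧ address_valid ∧ fragile_item → manifest_closed]. Adds insured, manifest_closed.
manifest_closed appears in round 2, so it is derivable.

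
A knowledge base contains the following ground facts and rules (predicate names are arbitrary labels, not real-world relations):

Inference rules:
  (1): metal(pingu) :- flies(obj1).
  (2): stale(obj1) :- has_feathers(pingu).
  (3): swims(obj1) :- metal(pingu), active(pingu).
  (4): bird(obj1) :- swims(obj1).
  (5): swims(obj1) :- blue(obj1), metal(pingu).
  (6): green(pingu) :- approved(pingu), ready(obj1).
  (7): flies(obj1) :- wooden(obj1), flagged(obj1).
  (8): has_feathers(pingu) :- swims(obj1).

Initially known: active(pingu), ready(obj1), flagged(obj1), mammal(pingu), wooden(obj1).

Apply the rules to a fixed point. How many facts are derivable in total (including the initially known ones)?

Round 1 — (7), derive flies(obj1).
Round 2 — (1), derive metal(pingu).
Round 3 — (3), derive swims(obj1).
Round 4 — (4), (8), derive bird(obj1), has_feathers(pingu).
Round 5 — (2), derive stale(obj1).
Closure: {active(pingu), bird(obj1), flagged(obj1), flies(obj1), has_feathers(pingu), mammal(pingu), metal(pingu), ready(obj1), stale(obj1), swims(obj1), wooden(obj1)} — 11 facts.

11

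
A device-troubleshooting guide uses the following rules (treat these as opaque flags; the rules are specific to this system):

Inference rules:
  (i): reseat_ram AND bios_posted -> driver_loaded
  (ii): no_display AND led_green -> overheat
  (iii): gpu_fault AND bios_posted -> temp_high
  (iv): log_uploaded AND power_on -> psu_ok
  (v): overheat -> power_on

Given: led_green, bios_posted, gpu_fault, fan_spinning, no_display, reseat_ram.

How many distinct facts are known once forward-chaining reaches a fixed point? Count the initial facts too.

Round 1 fires (i), (ii), (iii), giving driver_loaded, overheat, temp_high.
Round 2 fires (v), giving power_on.
Closure: {bios_posted, driver_loaded, fan_spinning, gpu_fault, led_green, no_display, overheat, power_on, reseat_ram, temp_high} — 10 facts.

10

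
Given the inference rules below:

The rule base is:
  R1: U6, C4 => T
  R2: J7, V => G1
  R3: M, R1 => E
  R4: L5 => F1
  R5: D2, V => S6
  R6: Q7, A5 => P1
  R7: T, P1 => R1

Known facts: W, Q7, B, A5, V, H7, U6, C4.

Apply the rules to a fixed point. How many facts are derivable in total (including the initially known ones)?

Round 1 — R1, R6, derive T, P1.
Round 2 — R7, derive R1.
Closure: {A5, B, C4, H7, P1, Q7, R1, T, U6, V, W} — 11 facts.

11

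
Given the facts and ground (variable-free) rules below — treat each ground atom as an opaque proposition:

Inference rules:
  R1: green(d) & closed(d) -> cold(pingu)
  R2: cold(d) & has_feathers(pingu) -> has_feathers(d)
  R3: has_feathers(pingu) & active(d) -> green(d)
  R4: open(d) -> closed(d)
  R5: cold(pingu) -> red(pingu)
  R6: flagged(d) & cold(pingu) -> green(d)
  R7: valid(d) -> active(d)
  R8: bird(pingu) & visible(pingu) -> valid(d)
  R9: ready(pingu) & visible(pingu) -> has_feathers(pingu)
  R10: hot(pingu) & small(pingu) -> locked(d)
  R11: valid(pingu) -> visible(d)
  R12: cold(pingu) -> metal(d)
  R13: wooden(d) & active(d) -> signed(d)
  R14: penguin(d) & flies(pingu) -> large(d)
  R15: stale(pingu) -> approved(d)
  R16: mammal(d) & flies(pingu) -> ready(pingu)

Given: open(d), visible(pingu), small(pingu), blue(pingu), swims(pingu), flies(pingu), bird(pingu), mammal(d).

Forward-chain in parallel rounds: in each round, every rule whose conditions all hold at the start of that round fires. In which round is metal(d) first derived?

Round 1: R4 [open(d) -> closed(d)]; R8 [bird(pingu) & visible(pingu) -> valid(d)]; R16 [mammal(d) & flies(pingu) -> ready(pingu)]. New: closed(d), valid(d), ready(pingu).
Round 2: R7 [valid(d) -> active(d)]; R9 [ready(pingu) & visible(pingu) -> has_feathers(pingu)]. New: active(d), has_feathers(pingu).
Round 3: R3 [has_feathers(pingu) & active(d) -> green(d)]. New: green(d).
Round 4: R1 [green(d) & closed(d) -> cold(pingu)]. New: cold(pingu).
Round 5: R5 [cold(pingu) -> red(pingu)]; R12 [cold(pingu) -> metal(d)]. New: red(pingu), metal(d).
metal(d) first appears in round 5.

5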